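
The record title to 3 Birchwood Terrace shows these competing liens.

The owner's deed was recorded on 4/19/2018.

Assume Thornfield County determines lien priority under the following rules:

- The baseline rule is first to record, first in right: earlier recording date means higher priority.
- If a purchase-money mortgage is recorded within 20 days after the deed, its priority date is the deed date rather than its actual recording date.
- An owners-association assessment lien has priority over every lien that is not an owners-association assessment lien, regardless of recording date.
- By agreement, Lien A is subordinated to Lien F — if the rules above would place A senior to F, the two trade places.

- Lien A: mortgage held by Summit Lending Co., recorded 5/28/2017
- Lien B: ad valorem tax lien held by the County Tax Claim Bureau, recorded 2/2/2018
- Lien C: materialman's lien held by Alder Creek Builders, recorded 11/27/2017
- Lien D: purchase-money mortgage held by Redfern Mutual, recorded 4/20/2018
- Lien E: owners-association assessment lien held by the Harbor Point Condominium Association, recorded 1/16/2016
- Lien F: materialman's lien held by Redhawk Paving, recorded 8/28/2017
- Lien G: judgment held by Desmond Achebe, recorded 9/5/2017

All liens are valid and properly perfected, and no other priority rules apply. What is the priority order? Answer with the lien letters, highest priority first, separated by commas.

E, F, A, G, C, B, D

First, effective dates: D relates back to the deed date 4/19/2018.
E is an owners-association assessment lien, so it outranks all other liens regardless of date.
Remaining liens by effective date: A (5/28/2017), F (8/28/2017), G (9/5/2017), C (11/27/2017), B (2/2/2018), D (4/19/2018).
The subordination applies — A was senior to F — so A and F swap.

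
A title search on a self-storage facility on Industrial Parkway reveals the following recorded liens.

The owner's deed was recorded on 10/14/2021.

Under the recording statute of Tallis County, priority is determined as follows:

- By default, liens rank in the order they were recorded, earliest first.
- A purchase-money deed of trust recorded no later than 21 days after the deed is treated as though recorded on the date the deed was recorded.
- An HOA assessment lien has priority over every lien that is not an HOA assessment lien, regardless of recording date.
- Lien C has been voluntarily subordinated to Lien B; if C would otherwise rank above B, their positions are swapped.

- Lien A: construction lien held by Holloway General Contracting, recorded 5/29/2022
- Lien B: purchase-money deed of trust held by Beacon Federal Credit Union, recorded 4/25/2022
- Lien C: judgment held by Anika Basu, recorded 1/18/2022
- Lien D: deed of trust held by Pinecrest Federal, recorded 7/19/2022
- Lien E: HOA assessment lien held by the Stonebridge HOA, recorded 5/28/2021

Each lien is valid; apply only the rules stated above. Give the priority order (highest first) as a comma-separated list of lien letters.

E, B, C, A, D

Effective dates: B was recorded 193 days after the deed — beyond 21 days — so no relation-back applies.
E is an HOA assessment lien, so it outranks all other liens regardless of date.
Among the remaining liens, by effective date: C (1/18/2022), B (4/25/2022), A (5/29/2022), D (7/19/2022).
The subordination applies — C was senior to B — so C and B swap.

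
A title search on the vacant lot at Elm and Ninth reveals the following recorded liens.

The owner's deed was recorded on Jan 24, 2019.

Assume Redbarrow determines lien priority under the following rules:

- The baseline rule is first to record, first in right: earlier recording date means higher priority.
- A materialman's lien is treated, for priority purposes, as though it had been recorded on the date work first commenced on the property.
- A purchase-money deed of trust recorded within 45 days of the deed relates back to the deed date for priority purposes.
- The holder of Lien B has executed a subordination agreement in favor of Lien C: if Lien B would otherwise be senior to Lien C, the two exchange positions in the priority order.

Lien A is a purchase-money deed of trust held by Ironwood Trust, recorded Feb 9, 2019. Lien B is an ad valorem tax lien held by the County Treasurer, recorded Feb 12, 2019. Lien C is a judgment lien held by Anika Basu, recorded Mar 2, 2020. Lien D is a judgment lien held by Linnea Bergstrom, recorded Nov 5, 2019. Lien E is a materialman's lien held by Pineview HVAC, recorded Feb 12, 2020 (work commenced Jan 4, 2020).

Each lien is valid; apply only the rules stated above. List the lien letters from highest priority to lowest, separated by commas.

Adjusting effective dates: A's effective date is the deed date, Jan 24, 2019; E's effective date is Jan 4, 2020, when work began.
By effective date, earliest first: A (Jan 24, 2019), B (Feb 12, 2019), D (Nov 5, 2019), E (Jan 4, 2020), C (Mar 2, 2020).
Because B would otherwise rank above C, the subordination swaps them.

A, C, D, E, B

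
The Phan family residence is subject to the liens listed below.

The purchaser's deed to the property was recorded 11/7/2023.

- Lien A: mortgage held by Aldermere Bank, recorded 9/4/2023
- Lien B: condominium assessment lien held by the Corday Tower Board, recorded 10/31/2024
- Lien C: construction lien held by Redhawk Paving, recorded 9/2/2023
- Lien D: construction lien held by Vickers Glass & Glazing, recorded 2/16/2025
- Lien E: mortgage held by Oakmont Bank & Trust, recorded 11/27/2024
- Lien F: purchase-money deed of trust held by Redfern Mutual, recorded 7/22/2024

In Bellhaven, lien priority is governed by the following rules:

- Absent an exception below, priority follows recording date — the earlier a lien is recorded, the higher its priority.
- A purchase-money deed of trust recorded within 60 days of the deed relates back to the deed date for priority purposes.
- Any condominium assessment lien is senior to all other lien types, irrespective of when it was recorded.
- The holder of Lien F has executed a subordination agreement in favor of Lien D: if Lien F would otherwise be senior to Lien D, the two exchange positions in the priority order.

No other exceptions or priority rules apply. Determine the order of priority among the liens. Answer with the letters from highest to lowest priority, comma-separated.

Adjusting effective dates: F was recorded 258 days after the deed, outside the 60-day window, so it keeps its recording date.
As a condominium assessment lien, B is senior to every other lien.
The other liens, earliest effective date first: C (9/2/2023), A (9/4/2023), F (7/22/2024), E (11/27/2024), D (2/16/2025).
F would otherwise be senior to D, so under the subordination agreement F and D exchange positions.

B, C, A, D, E, F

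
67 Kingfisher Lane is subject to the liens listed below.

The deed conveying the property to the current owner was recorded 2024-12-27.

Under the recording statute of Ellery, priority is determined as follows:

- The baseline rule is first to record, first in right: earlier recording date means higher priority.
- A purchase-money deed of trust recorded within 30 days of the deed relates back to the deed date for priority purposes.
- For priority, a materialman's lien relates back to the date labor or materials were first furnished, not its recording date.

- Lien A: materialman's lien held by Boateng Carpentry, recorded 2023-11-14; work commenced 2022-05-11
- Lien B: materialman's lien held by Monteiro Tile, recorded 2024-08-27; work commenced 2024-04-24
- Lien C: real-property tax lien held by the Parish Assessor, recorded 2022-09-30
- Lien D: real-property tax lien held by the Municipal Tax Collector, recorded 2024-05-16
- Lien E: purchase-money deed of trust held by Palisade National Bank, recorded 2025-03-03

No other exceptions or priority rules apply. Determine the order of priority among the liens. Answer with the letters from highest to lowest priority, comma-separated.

A, C, B, D, E

Effective dates after the stated exceptions: A's effective date is 2022-05-11, when work began; B is treated as recorded 2024-04-24, the work-commencement date; E was recorded 66 days after the deed — beyond 30 days — so no relation-back applies.
By effective date: A (2022-05-11), C (2022-09-30), B (2024-04-24), D (2024-05-16), E (2025-03-03).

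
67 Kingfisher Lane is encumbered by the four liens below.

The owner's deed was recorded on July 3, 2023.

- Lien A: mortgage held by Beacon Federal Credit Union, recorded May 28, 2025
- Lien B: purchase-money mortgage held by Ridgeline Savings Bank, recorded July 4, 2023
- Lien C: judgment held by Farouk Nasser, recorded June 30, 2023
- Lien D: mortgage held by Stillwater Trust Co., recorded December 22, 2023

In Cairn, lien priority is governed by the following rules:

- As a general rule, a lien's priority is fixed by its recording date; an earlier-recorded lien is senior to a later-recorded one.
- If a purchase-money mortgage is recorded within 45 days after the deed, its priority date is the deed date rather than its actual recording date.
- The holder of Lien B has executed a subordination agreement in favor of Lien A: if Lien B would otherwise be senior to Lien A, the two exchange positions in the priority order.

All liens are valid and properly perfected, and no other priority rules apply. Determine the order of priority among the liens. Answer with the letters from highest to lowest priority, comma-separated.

Effective dates: B relates back to the deed date July 3, 2023.
Ordering by effective date: C (June 30, 2023), B (July 3, 2023), D (December 22, 2023), A (May 28, 2025).
B is senior to A before the subordination, so the two trade places.

C, A, D, B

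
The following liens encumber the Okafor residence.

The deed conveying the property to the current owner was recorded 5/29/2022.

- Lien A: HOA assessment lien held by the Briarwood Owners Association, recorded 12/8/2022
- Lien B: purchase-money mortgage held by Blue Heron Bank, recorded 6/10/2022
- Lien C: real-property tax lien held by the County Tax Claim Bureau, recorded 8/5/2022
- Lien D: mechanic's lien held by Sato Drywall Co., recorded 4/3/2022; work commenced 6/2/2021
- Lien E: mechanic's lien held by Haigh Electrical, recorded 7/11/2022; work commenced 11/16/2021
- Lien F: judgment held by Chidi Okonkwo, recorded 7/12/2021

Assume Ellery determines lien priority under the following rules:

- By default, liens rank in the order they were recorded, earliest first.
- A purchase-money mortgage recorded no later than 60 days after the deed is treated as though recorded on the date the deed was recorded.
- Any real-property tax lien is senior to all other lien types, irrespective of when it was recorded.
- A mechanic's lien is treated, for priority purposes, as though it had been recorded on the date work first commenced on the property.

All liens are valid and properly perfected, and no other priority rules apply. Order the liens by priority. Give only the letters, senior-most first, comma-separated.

Effective dates after the stated exceptions: B relates back to the deed date 5/29/2022; D is treated as recorded 6/2/2021, the work-commencement date; E relates back to 11/16/2021 (work commenced).
As a real-property tax lien, C is senior to every other lien.
Ordering the rest by effective date: D (6/2/2021), F (7/12/2021), E (11/16/2021), B (5/29/2022), A (12/8/2022).

C, D, F, E, B, A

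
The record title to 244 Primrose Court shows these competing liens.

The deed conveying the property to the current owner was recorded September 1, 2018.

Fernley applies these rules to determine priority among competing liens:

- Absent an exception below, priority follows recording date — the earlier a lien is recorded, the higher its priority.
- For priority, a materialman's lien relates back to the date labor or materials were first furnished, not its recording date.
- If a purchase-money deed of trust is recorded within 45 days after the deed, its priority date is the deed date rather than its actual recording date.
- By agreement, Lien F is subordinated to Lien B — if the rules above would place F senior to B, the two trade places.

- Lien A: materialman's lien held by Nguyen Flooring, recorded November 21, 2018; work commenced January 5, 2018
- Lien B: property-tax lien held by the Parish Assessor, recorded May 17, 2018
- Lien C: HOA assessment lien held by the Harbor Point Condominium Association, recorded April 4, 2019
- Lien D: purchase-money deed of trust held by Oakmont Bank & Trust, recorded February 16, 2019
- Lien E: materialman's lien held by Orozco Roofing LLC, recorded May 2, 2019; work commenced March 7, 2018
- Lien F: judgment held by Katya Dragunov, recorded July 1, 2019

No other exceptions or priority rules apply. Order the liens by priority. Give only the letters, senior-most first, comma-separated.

A, E, B, D, C, F

Adjusting effective dates: A is treated as recorded January 5, 2018, the work-commencement date; D was recorded 168 days after the deed — beyond 45 days — so no relation-back applies; E is treated as recorded March 7, 2018, the work-commencement date.
Ordering by effective date: A (January 5, 2018), E (March 7, 2018), B (May 17, 2018), D (February 16, 2019), C (April 4, 2019), F (July 1, 2019).
F is already junior to B, so the subordination agreement changes nothing.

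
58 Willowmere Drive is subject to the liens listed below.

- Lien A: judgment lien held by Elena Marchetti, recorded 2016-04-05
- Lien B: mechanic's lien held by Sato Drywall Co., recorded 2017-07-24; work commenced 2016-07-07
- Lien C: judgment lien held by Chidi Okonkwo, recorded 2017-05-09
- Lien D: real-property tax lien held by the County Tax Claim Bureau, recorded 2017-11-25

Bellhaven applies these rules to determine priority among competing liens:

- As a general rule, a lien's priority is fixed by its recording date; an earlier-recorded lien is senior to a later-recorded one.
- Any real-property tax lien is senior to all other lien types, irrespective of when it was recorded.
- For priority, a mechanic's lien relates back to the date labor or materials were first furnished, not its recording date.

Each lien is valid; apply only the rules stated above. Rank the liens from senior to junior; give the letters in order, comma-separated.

D, A, B, C

Adjusting effective dates: B relates back to 2016-07-07 (work commenced).
D is a real-property tax lien, so it outranks all other liens regardless of date.
Ordering the rest by effective date: A (2016-04-05), B (2016-07-07), C (2017-05-09).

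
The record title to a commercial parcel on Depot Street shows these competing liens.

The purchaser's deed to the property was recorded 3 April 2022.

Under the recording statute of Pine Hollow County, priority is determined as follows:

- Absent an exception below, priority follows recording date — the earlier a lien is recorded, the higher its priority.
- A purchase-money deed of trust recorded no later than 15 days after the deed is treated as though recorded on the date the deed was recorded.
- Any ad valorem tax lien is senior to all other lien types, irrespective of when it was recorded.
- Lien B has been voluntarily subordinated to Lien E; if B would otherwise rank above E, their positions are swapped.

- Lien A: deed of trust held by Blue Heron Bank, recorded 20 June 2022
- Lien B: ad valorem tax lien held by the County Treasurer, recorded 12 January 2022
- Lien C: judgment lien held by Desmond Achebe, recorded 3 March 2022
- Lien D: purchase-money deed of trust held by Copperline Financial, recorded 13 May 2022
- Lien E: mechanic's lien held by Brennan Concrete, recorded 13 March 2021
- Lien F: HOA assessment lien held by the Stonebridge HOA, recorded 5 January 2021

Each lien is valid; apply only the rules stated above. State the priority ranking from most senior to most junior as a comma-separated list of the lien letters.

E, F, B, C, D, A

Effective dates after the stated exceptions: D was recorded 40 days after the deed — beyond 15 days — so no relation-back applies.
B is an ad valorem tax lien and takes priority over every other lien.
Remaining liens by effective date: F (5 January 2021), E (13 March 2021), C (3 March 2022), D (13 May 2022), A (20 June 2022).
B is senior to E before the subordination, so the two trade places.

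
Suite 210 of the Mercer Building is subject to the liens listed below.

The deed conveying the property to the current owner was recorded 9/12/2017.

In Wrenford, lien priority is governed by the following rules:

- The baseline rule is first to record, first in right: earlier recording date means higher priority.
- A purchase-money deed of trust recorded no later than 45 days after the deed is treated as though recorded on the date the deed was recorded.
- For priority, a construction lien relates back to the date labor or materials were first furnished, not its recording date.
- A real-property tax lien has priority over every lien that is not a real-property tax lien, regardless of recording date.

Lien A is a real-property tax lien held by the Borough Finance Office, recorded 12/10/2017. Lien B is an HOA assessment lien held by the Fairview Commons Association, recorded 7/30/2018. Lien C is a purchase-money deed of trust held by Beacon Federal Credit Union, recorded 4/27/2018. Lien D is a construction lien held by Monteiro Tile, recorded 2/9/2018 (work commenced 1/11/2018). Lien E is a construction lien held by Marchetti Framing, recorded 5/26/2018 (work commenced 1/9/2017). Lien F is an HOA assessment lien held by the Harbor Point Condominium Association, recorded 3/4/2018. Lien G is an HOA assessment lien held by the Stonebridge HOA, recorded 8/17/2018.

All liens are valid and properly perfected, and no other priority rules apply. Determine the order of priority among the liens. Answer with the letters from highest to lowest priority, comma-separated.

First, effective dates: C was recorded 227 days after the deed, outside the 45-day window, so it keeps its recording date; D relates back to 1/11/2018 (work commenced); E relates back to 1/9/2017 (work commenced).
A, as a real-property tax lien, has superpriority and ranks first.
Among the remaining liens, by effective date: E (1/9/2017), D (1/11/2018), F (3/4/2018), C (4/27/2018), B (7/30/2018), G (8/17/2018).

A, E, D, F, C, B, G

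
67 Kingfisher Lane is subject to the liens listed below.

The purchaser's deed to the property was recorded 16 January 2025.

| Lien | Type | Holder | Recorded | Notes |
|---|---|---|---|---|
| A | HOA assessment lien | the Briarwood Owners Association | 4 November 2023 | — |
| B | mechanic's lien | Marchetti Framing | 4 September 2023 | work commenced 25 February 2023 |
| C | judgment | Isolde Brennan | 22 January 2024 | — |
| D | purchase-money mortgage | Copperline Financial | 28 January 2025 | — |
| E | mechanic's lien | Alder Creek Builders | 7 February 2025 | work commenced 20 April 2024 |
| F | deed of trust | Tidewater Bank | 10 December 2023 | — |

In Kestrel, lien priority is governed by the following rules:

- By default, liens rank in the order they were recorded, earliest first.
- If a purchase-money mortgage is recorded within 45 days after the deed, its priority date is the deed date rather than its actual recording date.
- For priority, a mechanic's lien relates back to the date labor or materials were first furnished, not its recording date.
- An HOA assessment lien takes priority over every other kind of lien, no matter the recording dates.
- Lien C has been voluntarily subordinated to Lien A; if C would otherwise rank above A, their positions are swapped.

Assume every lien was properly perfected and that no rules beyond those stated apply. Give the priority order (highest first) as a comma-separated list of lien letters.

A, B, F, C, E, D

Adjusting effective dates: B relates back to 25 February 2023 (work commenced); D was recorded within the 45-day window, so its effective date is the deed date 16 January 2025; E relates back to 20 April 2024 (work commenced).
A, as an HOA assessment lien, has superpriority and ranks first.
Among the remaining liens, by effective date: B (25 February 2023), F (10 December 2023), C (22 January 2024), E (20 April 2024), D (16 January 2025).
C already ranks below A; the subordination has no effect.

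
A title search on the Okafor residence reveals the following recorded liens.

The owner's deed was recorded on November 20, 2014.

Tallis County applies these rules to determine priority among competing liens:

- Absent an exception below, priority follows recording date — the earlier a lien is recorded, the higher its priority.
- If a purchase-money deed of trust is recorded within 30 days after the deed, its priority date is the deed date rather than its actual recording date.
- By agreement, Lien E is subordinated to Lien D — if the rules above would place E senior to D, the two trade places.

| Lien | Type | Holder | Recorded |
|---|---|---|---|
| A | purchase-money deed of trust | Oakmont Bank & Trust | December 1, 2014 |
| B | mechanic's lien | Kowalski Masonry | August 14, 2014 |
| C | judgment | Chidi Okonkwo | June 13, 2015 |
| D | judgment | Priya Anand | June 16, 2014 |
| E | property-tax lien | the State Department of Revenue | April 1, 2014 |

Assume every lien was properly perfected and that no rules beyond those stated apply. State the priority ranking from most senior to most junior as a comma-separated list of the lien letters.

D, E, B, A, C

Adjusting effective dates: A relates back to the deed date November 20, 2014.
By effective date, earliest first: E (April 1, 2014), D (June 16, 2014), B (August 14, 2014), A (November 20, 2014), C (June 13, 2015).
Because E would otherwise rank above D, the subordination swaps them.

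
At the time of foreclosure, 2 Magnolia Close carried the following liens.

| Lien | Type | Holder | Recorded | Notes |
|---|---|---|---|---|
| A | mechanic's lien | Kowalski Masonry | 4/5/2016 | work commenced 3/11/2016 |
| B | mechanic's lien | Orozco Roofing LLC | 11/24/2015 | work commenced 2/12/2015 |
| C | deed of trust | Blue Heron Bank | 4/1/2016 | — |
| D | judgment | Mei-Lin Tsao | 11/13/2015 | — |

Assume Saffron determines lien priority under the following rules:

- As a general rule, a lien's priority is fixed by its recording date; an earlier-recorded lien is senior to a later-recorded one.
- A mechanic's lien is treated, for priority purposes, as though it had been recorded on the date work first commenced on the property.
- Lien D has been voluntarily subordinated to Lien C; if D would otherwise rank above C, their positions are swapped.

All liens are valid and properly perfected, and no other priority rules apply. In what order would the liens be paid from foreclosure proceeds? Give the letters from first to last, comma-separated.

Effective dates: A is treated as recorded 3/11/2016, the work-commencement date; B is treated as recorded 2/12/2015, the work-commencement date.
Ordering by effective date: B (2/12/2015), D (11/13/2015), A (3/11/2016), C (4/1/2016).
Because D would otherwise rank above C, the subordination swaps them.

B, C, A, D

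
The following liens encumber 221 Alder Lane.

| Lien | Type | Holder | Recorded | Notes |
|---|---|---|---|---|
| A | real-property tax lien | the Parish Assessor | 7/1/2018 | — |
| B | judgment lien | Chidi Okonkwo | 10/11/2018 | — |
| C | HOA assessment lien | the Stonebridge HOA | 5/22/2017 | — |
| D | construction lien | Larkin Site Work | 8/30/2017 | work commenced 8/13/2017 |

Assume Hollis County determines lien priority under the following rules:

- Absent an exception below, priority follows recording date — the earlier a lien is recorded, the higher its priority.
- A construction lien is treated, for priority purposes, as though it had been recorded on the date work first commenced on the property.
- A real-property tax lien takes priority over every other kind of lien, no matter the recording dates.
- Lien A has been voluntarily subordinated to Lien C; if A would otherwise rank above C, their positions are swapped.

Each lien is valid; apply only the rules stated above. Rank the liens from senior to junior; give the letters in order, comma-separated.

Effective dates: D's effective date is 8/13/2017, when work began.
A, as a real-property tax lien, has superpriority and ranks first.
Among the remaining liens, by effective date: C (5/22/2017), D (8/13/2017), B (10/11/2018).
A would otherwise be senior to C, so under the subordination agreement A and C exchange positions.

C, A, D, B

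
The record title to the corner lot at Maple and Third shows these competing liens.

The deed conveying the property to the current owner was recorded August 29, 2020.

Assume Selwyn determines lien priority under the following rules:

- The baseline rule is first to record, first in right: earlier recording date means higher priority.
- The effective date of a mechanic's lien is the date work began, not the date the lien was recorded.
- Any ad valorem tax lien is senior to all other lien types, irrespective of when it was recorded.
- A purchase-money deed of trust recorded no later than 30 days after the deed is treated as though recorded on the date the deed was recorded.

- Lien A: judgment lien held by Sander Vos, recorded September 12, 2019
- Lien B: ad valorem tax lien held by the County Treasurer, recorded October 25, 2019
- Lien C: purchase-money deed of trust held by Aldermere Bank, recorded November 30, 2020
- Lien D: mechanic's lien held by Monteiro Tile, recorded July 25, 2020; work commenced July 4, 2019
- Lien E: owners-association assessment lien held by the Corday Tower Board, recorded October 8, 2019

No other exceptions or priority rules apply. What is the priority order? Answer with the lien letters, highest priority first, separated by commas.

B, D, A, E, C

Adjusting effective dates: C was recorded 93 days after the deed, outside the 30-day window, so it keeps its recording date; D's effective date is July 4, 2019, when work began.
B is an ad valorem tax lien and takes priority over every other lien.
The other liens, earliest effective date first: D (July 4, 2019), A (September 12, 2019), E (October 8, 2019), C (November 30, 2020).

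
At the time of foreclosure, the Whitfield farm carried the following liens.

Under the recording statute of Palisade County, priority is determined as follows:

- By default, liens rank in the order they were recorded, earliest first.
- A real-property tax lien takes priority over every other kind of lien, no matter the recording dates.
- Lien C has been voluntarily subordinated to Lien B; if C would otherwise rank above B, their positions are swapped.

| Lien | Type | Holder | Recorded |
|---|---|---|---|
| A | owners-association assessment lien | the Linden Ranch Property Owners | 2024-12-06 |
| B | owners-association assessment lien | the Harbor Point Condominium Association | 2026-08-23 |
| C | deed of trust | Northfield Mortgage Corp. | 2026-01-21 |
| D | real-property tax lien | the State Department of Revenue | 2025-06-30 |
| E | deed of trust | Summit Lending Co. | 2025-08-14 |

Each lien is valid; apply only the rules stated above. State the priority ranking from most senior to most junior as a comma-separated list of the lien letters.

D, as a real-property tax lien, has superpriority and ranks first.
Among the remaining liens, by effective date: A (2024-12-06), E (2025-08-14), C (2026-01-21), B (2026-08-23).
C is senior to B before the subordination, so the two trade places.

D, A, E, B, C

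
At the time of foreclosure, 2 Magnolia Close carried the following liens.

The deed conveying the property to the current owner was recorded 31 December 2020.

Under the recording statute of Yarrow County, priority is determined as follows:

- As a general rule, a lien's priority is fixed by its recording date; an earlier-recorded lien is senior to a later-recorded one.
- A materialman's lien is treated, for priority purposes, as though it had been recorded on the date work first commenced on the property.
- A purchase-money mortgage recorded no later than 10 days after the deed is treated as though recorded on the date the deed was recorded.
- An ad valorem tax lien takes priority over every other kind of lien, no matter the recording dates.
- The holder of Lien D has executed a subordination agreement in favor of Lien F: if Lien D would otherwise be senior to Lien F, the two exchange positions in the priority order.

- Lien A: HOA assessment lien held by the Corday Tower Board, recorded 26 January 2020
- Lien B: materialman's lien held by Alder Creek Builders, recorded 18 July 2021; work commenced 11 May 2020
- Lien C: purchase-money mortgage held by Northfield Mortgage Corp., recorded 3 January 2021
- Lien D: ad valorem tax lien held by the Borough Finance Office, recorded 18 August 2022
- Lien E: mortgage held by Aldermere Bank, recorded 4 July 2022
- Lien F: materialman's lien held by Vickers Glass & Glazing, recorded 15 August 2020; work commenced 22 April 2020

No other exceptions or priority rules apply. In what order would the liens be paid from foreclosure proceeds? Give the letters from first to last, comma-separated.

F, A, D, B, C, E

Adjusting effective dates: B's effective date is 11 May 2020, when work began; C's effective date is the deed date, 31 December 2020; F relates back to 22 April 2020 (work commenced).
D, as an ad valorem tax lien, has superpriority and ranks first.
Among the remaining liens, by effective date: A (26 January 2020), F (22 April 2020), B (11 May 2020), C (31 December 2020), E (4 July 2022).
Because D would otherwise rank above F, the subordination swaps them.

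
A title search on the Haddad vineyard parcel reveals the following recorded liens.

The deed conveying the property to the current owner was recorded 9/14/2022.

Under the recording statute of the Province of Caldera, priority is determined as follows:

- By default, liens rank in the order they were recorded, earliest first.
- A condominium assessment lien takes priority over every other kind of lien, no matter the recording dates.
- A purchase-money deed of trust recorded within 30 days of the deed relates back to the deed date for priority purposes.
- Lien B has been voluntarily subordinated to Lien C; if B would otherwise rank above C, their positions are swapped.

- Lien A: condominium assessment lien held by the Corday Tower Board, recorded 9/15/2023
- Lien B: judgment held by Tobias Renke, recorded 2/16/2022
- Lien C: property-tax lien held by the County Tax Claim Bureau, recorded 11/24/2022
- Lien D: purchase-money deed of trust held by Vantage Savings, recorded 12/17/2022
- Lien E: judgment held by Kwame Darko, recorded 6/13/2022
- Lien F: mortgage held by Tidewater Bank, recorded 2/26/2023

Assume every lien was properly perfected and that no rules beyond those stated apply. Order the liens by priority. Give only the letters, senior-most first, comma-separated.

Effective dates: D was recorded 94 days after the deed — beyond 30 days — so no relation-back applies.
A, as a condominium assessment lien, has superpriority and ranks first.
Ordering the rest by effective date: B (2/16/2022), E (6/13/2022), C (11/24/2022), D (12/17/2022), F (2/26/2023).
The subordination applies — B was senior to C — so B and C swap.

A, C, E, B, D, F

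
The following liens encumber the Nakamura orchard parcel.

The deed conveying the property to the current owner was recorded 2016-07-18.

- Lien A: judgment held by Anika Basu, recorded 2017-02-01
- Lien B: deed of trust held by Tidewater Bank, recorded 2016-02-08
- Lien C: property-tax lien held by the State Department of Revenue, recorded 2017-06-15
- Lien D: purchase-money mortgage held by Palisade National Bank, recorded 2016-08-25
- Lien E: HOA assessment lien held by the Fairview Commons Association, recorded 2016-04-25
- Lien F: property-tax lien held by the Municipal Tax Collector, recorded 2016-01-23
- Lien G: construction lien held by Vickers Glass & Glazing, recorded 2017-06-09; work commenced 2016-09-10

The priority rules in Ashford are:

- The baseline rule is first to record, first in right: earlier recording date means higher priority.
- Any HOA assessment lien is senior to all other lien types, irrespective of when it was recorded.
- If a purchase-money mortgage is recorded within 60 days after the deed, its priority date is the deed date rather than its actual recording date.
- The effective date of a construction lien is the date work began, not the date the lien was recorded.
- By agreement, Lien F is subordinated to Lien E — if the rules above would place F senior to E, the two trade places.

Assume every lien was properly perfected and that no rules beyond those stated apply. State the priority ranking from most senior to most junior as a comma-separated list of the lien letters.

First, effective dates: D's effective date is the deed date, 2016-07-18; G relates back to 2016-09-10 (work commenced).
As an HOA assessment lien, E is senior to every other lien.
Remaining liens by effective date: F (2016-01-23), B (2016-02-08), D (2016-07-18), G (2016-09-10), A (2017-02-01), C (2017-06-15).
Since F is not senior to E, the subordination leaves the order unchanged.

E, F, B, D, G, A, C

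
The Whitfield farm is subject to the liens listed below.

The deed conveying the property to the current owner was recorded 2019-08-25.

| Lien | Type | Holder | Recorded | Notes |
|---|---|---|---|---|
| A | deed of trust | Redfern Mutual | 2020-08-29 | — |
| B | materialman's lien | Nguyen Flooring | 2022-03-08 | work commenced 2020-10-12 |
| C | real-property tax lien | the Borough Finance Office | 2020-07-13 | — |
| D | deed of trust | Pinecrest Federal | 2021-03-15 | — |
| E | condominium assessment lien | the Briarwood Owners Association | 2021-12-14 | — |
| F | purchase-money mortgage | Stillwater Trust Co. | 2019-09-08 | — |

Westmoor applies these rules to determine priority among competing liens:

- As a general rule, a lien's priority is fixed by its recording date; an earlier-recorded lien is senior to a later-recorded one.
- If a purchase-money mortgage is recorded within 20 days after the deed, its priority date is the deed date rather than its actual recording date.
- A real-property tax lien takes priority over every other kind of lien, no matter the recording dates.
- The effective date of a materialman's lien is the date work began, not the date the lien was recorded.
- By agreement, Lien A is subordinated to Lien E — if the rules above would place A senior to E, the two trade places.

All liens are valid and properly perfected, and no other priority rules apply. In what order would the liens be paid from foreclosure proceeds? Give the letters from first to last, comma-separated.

Effective dates: B is treated as recorded 2020-10-12, the work-commencement date; F relates back to the deed date 2019-08-25.
C is a real-property tax lien and takes priority over every other lien.
The other liens, earliest effective date first: F (2019-08-25), A (2020-08-29), B (2020-10-12), D (2021-03-15), E (2021-12-14).
The subordination applies — A was senior to E — so A and E swap.

C, F, E, B, D, A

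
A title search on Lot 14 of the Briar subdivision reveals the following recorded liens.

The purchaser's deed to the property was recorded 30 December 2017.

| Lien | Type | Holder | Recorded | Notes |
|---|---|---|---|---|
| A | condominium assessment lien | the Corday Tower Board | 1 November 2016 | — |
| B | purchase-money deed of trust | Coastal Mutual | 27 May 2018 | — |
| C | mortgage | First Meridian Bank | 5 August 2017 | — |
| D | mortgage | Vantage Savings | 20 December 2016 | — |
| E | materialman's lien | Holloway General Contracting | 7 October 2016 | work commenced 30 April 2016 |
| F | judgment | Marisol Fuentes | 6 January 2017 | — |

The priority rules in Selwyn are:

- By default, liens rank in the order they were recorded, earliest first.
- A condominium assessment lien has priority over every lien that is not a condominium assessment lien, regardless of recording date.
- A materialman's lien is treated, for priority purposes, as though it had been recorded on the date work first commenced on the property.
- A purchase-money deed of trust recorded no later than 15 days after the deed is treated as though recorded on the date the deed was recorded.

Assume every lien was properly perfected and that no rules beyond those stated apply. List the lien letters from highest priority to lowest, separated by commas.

A, E, D, F, C, B

Effective dates: B missed the 15-day window (148 days after the deed), so its recording date stands; E relates back to 30 April 2016 (work commenced).
A is a condominium assessment lien, so it outranks all other liens regardless of date.
Ordering the rest by effective date: E (30 April 2016), D (20 December 2016), F (6 January 2017), C (5 August 2017), B (27 May 2018).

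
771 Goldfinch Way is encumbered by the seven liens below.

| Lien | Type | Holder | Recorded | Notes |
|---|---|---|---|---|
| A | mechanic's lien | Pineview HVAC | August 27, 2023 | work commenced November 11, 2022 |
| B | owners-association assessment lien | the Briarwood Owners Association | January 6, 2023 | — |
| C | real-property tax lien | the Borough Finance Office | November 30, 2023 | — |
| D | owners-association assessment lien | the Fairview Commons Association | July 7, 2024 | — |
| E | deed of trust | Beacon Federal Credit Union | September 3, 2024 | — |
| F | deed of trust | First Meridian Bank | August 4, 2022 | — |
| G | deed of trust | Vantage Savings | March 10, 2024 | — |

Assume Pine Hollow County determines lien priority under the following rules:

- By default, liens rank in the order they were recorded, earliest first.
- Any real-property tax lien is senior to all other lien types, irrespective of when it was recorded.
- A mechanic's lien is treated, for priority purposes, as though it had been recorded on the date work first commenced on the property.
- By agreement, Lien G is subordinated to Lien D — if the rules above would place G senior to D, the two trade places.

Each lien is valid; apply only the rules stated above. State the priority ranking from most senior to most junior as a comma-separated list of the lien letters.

C, F, A, B, D, G, E

Effective dates after the stated exceptions: A is treated as recorded November 11, 2022, the work-commencement date.
C is a real-property tax lien and takes priority over every other lien.
Ordering the rest by effective date: F (August 4, 2022), A (November 11, 2022), B (January 6, 2023), G (March 10, 2024), D (July 7, 2024), E (September 3, 2024).
G is senior to D before the subordination, so the two trade places.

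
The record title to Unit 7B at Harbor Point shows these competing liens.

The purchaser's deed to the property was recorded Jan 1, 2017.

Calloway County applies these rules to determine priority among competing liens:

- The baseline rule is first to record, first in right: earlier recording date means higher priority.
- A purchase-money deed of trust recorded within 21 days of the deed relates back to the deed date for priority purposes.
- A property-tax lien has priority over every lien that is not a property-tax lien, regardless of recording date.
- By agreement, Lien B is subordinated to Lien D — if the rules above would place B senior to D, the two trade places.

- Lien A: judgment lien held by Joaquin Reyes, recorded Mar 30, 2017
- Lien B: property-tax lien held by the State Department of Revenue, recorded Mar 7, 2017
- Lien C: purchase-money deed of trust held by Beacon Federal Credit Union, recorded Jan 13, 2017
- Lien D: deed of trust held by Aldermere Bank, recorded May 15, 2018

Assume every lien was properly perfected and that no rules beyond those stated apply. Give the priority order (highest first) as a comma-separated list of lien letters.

Adjusting effective dates: C's effective date is the deed date, Jan 1, 2017.
B is a property-tax lien, so it outranks all other liens regardless of date.
Ordering the rest by effective date: C (Jan 1, 2017), A (Mar 30, 2017), D (May 15, 2018).
Because B would otherwise rank above D, the subordination swaps them.

D, C, A, B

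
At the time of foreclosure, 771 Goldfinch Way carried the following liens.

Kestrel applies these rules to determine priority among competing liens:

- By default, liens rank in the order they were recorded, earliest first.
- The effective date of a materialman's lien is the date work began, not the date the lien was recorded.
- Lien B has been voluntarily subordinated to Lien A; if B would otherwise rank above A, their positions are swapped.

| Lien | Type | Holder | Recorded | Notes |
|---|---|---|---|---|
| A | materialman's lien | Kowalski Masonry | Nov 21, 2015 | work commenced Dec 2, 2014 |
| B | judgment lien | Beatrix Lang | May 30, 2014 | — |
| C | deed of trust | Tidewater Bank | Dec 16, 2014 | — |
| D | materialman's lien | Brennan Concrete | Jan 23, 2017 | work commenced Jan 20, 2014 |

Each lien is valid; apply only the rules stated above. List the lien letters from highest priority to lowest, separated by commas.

Adjusting effective dates: A's effective date is Dec 2, 2014, when work began; D relates back to Jan 20, 2014 (work commenced).
Sorted by effective date: D (Jan 20, 2014), B (May 30, 2014), A (Dec 2, 2014), C (Dec 16, 2014).
Because B would otherwise rank above A, the subordination swaps them.

D, A, B, C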